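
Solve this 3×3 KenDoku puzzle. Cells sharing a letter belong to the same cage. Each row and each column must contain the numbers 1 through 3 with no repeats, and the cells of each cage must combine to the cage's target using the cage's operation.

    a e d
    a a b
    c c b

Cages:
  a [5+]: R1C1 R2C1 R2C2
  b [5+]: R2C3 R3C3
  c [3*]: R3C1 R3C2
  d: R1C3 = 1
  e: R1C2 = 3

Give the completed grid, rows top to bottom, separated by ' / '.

Cage e is given, which forces R1C2 = 3.
D is a freebie, so R1C3 = 1.
Column 2 already has 3, leaving R3C2 = 1.
Row 1 already has 1, leaving R1C1 = 2.
Cage a has sum 5, so R2C1 = 1.
1 is placed in column 2, leaving R2C2 = 2.
Row 2 now contains 2, which forces R2C3 = 3.
1 is placed in row 3; hence R3C1 = 3.
3 is placed in column 3; hence R3C3 = 2.

2 3 1 / 1 2 3 / 3 1 2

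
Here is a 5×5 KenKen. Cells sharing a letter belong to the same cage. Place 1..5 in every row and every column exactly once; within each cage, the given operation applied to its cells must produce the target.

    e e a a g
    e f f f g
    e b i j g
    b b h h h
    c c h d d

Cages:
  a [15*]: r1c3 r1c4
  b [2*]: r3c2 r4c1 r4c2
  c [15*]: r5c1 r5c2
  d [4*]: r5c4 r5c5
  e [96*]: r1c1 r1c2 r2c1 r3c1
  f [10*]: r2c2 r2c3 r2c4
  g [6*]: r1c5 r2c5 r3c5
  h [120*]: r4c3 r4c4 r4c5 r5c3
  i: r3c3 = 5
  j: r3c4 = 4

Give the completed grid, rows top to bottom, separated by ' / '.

2 4 3 5 1 / 4 5 1 2 3 / 3 1 5 4 2 / 1 2 4 3 5 / 5 3 2 1 4

Cage e needs product 96, so r1c2 = 4.
Cage b has product 2, which forces r3c2 = 1.
I is a freebie, which forces r3c3 = 5.
J is a freebie; hence r3c4 = 4.
The 3 cells of cage b must have product 2; hence r4c1 = 1.
Cage b needs product 2, which forces r4c2 = 2.
Column 4 now contains 4, which forces r5c4 = 1.
1 is placed in row 5; hence r5c5 = 4.
5 is placed in column 3, leaving r1c3 = 3.
Cage a's pair has product 15; hence r1c4 = 5.
The 4 cells of cage e must have product 96; hence r2c1 = 4.
Column 2 already has 2, which forces r2c2 = 5.
Cage f has product 10, which forces r2c3 = 1.
Cage f has product 10, so r2c4 = 2.
2 is placed in row 2; hence r2c5 = 3.
Column 5 now contains 3, leaving r3c5 = 2.
Cage h has product 120, which forces r4c3 = 4.
5 is placed in column 4, leaving r4c4 = 3.
Column 5 now contains 3; hence r4c5 = 5.
Column 2 now contains 5, which forces r5c2 = 3.
Cage h needs product 120, so r5c3 = 2.
Row 1 now contains 3; hence r1c1 = 2.
Column 5 now contains 2, leaving r1c5 = 1.
2 is placed in row 3, which forces r3c1 = 3.
Row 5 now contains 3; hence r5c1 = 5.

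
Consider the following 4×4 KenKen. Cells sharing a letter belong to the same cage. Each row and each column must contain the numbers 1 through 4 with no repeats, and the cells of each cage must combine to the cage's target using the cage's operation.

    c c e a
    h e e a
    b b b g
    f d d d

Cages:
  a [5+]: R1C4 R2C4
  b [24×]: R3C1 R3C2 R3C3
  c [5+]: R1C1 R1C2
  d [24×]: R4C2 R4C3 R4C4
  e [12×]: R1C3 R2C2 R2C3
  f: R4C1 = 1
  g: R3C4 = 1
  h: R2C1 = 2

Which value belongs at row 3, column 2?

2

Cage h is a single given cell, which forces R2C1 = 2.
Cage g is a single given cell, leaving R3C4 = 1.
Cage f is a single given cell; hence R4C1 = 1.
Cage a's pair has sum 5, so R1C4 = 2.
The two cells of cage a must have sum 5, leaving R2C4 = 3.
Column 4 already has 3, so R4C4 = 4.
The two cells of cage c must have sum 5; hence R1C1 = 4.
Row 1 already has 2, so R1C2 = 1.
The 3 cells of cage e must have product 12, so R1C3 = 3.
Column 2 already has 1, so R2C2 = 4.
4 is placed in row 2, so R2C3 = 1.
Column 1 already has 4, which forces R3C1 = 3.
Row 3 now contains 3, leaving R3C2 = 2.
Row 3 already has 2, leaving R3C3 = 4.
Column 2 now contains 2; hence R4C2 = 3.
3 is placed in column 3, leaving R4C3 = 2.
Completed grid: 4 1 3 2 / 2 4 1 3 / 3 2 4 1 / 1 3 2 4.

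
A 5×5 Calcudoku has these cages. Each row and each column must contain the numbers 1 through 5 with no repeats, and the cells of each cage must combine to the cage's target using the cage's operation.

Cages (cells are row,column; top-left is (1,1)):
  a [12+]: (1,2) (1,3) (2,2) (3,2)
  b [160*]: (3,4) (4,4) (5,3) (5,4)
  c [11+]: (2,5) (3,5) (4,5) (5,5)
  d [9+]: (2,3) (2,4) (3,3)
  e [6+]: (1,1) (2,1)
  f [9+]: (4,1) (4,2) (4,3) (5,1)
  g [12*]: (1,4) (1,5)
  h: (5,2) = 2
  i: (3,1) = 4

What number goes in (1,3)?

2

Cage i is given, which forces (3,1) = 4.
Cage h is given, so (5,2) = 2.
Cage b has product 160, so (5,3) = 4.
2 is placed in row 5, which forces (5,4) = 5.
Column 4 already has 5; hence (3,4) = 2.
Cage b needs product 160, leaving (4,4) = 4.
Column 4 now contains 4, leaving (1,4) = 3.
Cage g needs two cells with product 12; hence (1,5) = 4.
Column 4 already has 3, so (2,4) = 1.
Cage e's pair has sum 6, leaving (1,1) = 1.
Row 1 now contains 1, leaving (1,2) = 5.
Row 1 already has 3, so (1,3) = 2.
1 is placed in row 2, so (2,1) = 5.
The 4 cells of cage a must have sum 12, so (2,2) = 4.
Row 2 already has 5, so (2,3) = 3.
Row 2 already has 3, so (2,5) = 2.
Column 2 already has 5, which forces (3,2) = 1.
Column 3 already has 3, leaving (3,3) = 5.
Row 3 now contains 5, leaving (3,5) = 3.
Column 1 now contains 5, leaving (4,1) = 2.
Column 2 now contains 1, leaving (4,2) = 3.
5 is placed in column 3; hence (4,3) = 1.
1 is placed in row 4; hence (4,5) = 5.
1 is placed in column 1, leaving (5,1) = 3.
3 is placed in column 5; hence (5,5) = 1.
Filled in: 1 5 2 3 4 / 5 4 3 1 2 / 4 1 5 2 3 / 2 3 1 4 5 / 3 2 4 5 1.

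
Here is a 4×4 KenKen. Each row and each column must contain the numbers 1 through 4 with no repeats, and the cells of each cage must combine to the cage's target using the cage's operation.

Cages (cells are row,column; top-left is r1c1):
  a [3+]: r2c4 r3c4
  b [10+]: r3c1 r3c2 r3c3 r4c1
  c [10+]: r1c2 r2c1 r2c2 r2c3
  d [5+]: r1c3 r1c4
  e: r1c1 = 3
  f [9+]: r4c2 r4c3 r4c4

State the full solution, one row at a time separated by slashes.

3 2 1 4 / 4 1 3 2 / 2 3 4 1 / 1 4 2 3

E is a freebie, leaving r1c1 = 3.
In row 1, 2 can only go at r1c2, so r1c2 = 2.
In row 2, 2 can only go at r2c4, so r2c4 = 2.
Column 4 already has 2, leaving r3c4 = 1.
Cage f has sum 9, so r4c3 = 2.
Cage d's pair has sum 5, leaving r1c3 = 1.
1 is placed in column 4, so r1c4 = 4.
The 4 cells of cage b must have sum 10, which forces r3c1 = 2.
Cage b has sum 10; hence r4c1 = 1.
4 is placed in column 4, which forces r4c4 = 3.
Column 1 already has 1; hence r2c1 = 4.
The 4 cells of cage c must have sum 10, leaving r2c2 = 1.
Cage c has sum 10; hence r2c3 = 3.
3 is placed in column 3, which forces r3c3 = 4.
Row 4 now contains 3; hence r4c2 = 4.
Row 3 now contains 4, which forces r3c2 = 3.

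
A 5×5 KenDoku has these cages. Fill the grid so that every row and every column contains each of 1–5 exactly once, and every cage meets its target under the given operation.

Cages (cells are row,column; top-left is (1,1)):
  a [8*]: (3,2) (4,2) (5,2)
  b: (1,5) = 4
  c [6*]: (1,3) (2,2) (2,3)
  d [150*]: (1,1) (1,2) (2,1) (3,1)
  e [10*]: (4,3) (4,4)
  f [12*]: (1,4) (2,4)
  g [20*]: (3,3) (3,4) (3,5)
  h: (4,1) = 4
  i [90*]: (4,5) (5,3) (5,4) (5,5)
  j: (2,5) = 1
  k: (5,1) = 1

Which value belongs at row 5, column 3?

Cage d needs product 150, so (1,2) = 5.
Cage b is a single given cell, so (1,5) = 4.
Cage j is a single given cell, leaving (2,5) = 1.
Column 5 already has 1, so (3,5) = 5.
Cage h is given, which forces (4,1) = 4.
Cage i has product 90; hence (4,5) = 3.
Cage k is a single given cell, leaving (5,1) = 1.
Column 5 now contains 5, so (5,5) = 2.
Cage c has product 6, so (1,3) = 1.
Row 1 now contains 4, so (1,4) = 3.
The 4 cells of cage d must have product 150, so (2,1) = 5.
The two cells of cage f must have product 12; hence (2,4) = 4.
1 is placed in column 3, so (3,3) = 4.
Column 4 already has 4; hence (3,4) = 1.
Row 5 already has 2, leaving (5,2) = 4.
Column 4 already has 3; hence (5,4) = 5.
3 is placed in row 1, which forces (1,1) = 2.
The 4 cells of cage d must have product 150, so (3,1) = 3.
Row 3 already has 1, leaving (3,2) = 2.
Cage a needs product 8; hence (4,2) = 1.
Cage e needs two cells with product 10, so (4,3) = 5.
5 is placed in column 4, so (4,4) = 2.
Row 5 already has 5; hence (5,3) = 3.
Column 2 already has 2, so (2,2) = 3.
3 is placed in column 3, so (2,3) = 2.
The full grid is 2 5 1 3 4 / 5 3 2 4 1 / 3 2 4 1 5 / 4 1 5 2 3 / 1 4 3 5 2.

3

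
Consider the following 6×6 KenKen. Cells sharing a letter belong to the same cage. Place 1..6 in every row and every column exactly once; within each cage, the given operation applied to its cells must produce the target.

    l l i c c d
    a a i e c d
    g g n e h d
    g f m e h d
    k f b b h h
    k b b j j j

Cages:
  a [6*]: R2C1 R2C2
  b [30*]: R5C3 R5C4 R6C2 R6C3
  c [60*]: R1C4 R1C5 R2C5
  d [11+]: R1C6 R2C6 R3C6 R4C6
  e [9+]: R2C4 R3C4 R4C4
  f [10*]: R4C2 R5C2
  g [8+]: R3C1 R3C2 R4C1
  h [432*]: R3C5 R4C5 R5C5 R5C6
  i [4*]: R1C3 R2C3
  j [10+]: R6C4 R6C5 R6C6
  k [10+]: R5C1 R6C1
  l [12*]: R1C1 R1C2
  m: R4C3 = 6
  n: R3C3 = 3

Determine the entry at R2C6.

Cage n is a single given cell; hence R3C3 = 3.
Cage m is a single given cell, so R4C3 = 6.
Cage h needs product 432, so R5C6 = 6.
The 4 cells of cage h must have product 432, so R3C5 = 6.
Row 5 now contains 6, which forces R5C1 = 4.
4 is placed in row 5, leaving R5C5 = 3.
Cage k needs two cells with sum 10, which forces R6C1 = 6.
3 is placed in column 5, so R4C5 = 4.
Cage b needs product 30, leaving R6C2 = 3.
Cage c needs product 60, leaving R1C4 = 6.
Cage l's pair has product 12, which forces R1C1 = 3.
Row 1 already has 6, which forces R1C2 = 4.
4 is placed in row 1, which forces R1C3 = 1.
Column 1 now contains 3; hence R2C1 = 1.
Column 3 already has 1, so R2C3 = 4.
Cage a needs two cells with product 6; hence R2C2 = 6.
The 3 cells of cage g must have sum 8, so R3C2 = 1.
Cage b needs product 30, which forces R5C4 = 1.
Cage d has sum 11, leaving R2C6 = 3.
Cage e has sum 9, which forces R3C4 = 4.
Cage d has sum 11, which forces R4C6 = 1.
Column 4 already has 4; hence R6C4 = 5.
Row 6 now contains 5; hence R6C5 = 1.
Row 6 now contains 5, which forces R6C6 = 4.
3 is placed in row 2, so R2C4 = 2.
Row 2 now contains 2, so R2C5 = 5.
Cage e has sum 9, so R4C4 = 3.
Cage b has product 30, leaving R5C3 = 5.
Row 6 now contains 5, leaving R6C3 = 2.
Column 5 already has 5; hence R1C5 = 2.
2 is placed in row 1; hence R1C6 = 5.
5 is placed in column 6, which forces R3C6 = 2.
Cage f's pair has product 10, which forces R4C2 = 5.
Row 5 already has 5; hence R5C2 = 2.
Row 3 already has 2, so R3C1 = 5.
Row 4 now contains 5, leaving R4C1 = 2.
Filled in: 3 4 1 6 2 5 / 1 6 4 2 5 3 / 5 1 3 4 6 2 / 2 5 6 3 4 1 / 4 2 5 1 3 6 / 6 3 2 5 1 4.

3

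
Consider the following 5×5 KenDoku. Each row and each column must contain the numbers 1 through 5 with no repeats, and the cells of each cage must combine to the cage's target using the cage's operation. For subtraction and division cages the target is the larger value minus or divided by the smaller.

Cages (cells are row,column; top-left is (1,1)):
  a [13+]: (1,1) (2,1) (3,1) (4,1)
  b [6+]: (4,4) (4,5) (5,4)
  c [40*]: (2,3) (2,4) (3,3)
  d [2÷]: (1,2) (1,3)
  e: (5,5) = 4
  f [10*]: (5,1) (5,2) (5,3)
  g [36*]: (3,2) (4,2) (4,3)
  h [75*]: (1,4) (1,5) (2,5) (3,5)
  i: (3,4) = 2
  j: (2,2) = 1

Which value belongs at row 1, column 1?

Cage h has product 75; hence (1,4) = 5.
Cage j is a single given cell; hence (2,2) = 1.
Cage g has product 36, which forces (3,2) = 3.
I is a freebie, which forces (3,4) = 2.
Cage g has product 36; hence (4,2) = 4.
Cage g has product 36; hence (4,3) = 3.
Row 4 now contains 3, leaving (4,4) = 1.
Row 4 now contains 1, leaving (4,5) = 2.
1 is placed in column 4, which forces (5,4) = 3.
Cage e is given; hence (5,5) = 4.
Column 2 now contains 4; hence (1,2) = 2.
The 3 cells of cage c must have product 40, so (2,3) = 2.
Column 4 now contains 2, which forces (2,4) = 4.
Cage c has product 40; hence (3,3) = 5.
Row 3 already has 5, leaving (3,5) = 1.
Row 4 now contains 1, leaving (4,1) = 5.
Column 2 already has 2, which forces (5,2) = 5.
Column 3 already has 5, leaving (5,3) = 1.
The 4 cells of cage a must have sum 13, leaving (1,1) = 1.
Column 3 now contains 1, which forces (1,3) = 4.
1 is placed in column 5; hence (1,5) = 3.
4 is placed in row 2, so (2,1) = 3.
Cage h needs product 75; hence (2,5) = 5.
Row 3 now contains 1, so (3,1) = 4.
Row 5 already has 1; hence (5,1) = 2.
Filled in: 1 2 4 5 3 / 3 1 2 4 5 / 4 3 5 2 1 / 5 4 3 1 2 / 2 5 1 3 4.

1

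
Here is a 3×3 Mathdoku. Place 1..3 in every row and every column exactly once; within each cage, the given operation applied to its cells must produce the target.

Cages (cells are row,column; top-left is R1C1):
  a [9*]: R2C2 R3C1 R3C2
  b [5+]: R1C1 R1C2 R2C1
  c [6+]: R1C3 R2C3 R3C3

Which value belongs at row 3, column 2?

1

Cage a has product 9, leaving R2C2 = 3.
Cage a has product 9, so R3C1 = 3.
Cage a needs product 9; hence R3C2 = 1.
Row 3 now contains 1, which forces R3C3 = 2.
3 is placed in column 1, leaving R1C1 = 1.
Column 2 already has 1; hence R1C2 = 2.
Cage c needs sum 6, which forces R1C3 = 3.
Cage b has sum 5, leaving R2C1 = 2.
Column 3 now contains 2, which forces R2C3 = 1.
The full grid is 1 2 3 / 2 3 1 / 3 1 2.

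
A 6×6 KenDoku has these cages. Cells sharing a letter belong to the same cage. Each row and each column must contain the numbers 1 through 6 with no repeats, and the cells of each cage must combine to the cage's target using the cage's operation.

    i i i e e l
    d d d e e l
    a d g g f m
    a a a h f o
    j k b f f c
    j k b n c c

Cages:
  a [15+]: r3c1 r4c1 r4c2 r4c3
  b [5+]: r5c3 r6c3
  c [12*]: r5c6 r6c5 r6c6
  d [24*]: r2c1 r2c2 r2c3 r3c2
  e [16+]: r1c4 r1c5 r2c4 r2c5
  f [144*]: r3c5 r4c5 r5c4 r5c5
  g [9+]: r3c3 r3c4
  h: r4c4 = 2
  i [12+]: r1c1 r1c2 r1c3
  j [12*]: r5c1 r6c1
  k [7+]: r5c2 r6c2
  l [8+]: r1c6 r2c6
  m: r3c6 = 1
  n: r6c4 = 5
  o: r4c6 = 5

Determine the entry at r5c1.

M is a freebie; hence r3c6 = 1.
Cage h is a single given cell, leaving r4c4 = 2.
Cage o is given, leaving r4c6 = 5.
N is a freebie, leaving r6c4 = 5.
The only place for 5 in row 2 is r2c5.
In row 5, 5 can only go at r5c2, so r5c2 = 5.
The two cells of cage k must have sum 7; hence r6c2 = 2.
Row 6 already has 2; hence r6c5 = 1.
Row 5 needs a 1, and only r5c3 is open for it.
The two cells of cage b must have sum 5, leaving r6c3 = 4.
In column 6, 3 can only go at r6c6, so r6c6 = 3.
Cage j needs two cells with product 12, leaving r5c1 = 2.
Cage c needs product 12; hence r5c6 = 4.
Row 6 already has 3, which forces r6c1 = 6.
Cage d needs product 24, so r2c3 = 2.
Row 2 already has 2, so r2c6 = 6.
Cage f needs product 144, so r3c5 = 2.
The 4 cells of cage f must have product 144; hence r4c5 = 4.
Column 5 already has 4, leaving r1c5 = 6.
Column 6 now contains 6; hence r1c6 = 2.
The 4 cells of cage a must have sum 15, which forces r3c1 = 5.
6 is placed in column 5, leaving r5c5 = 3.
Cage i has sum 12, which forces r1c3 = 5.
3 is placed in row 5; hence r5c4 = 6.
The two cells of cage g must have sum 9, which forces r3c3 = 6.
Column 4 already has 6, which forces r3c4 = 3.
Column 3 now contains 6; hence r4c3 = 3.
Row 3 now contains 3; hence r3c2 = 4.
Row 4 already has 3, which forces r4c1 = 1.
Cage a needs sum 15, leaving r4c2 = 6.
Cage i needs sum 12, leaving r1c1 = 4.
Column 2 already has 4, which forces r1c2 = 3.
Row 1 now contains 4, so r1c4 = 1.
Column 1 already has 1, so r2c1 = 3.
The 4 cells of cage d must have product 24; hence r2c2 = 1.
Column 4 already has 1, leaving r2c4 = 4.
Filled in: 4 3 5 1 6 2 / 3 1 2 4 5 6 / 5 4 6 3 2 1 / 1 6 3 2 4 5 / 2 5 1 6 3 4 / 6 2 4 5 1 3.

2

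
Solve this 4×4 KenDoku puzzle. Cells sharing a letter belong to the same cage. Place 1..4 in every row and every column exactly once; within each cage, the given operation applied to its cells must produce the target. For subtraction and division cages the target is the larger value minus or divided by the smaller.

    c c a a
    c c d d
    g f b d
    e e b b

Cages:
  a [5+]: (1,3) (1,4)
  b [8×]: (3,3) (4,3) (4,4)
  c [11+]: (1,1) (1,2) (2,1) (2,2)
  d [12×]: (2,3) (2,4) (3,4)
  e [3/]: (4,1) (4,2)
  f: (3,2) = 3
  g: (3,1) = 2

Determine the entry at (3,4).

Cage g is given; hence (3,1) = 2.
F is a freebie; hence (3,2) = 3.
3 is placed in column 2, which forces (4,2) = 1.
The 3 cells of cage b must have product 8; hence (3,3) = 1.
Row 3 already has 1, which forces (3,4) = 4.
Row 4 now contains 1; hence (4,1) = 3.
Column 4 now contains 4, so (4,4) = 2.
Cage d needs product 12, which forces (2,3) = 3.
Cage d has product 12; hence (2,4) = 1.
Row 4 now contains 2, leaving (4,3) = 4.
Cage c has sum 11, so (1,1) = 1.
The 4 cells of cage c must have sum 11; hence (1,2) = 4.
4 is placed in column 3; hence (1,3) = 2.
Column 4 now contains 1, leaving (1,4) = 3.
1 is placed in row 2, leaving (2,1) = 4.
Cage c has sum 11, so (2,2) = 2.
Filled in: 1 4 2 3 / 4 2 3 1 / 2 3 1 4 / 3 1 4 2.

4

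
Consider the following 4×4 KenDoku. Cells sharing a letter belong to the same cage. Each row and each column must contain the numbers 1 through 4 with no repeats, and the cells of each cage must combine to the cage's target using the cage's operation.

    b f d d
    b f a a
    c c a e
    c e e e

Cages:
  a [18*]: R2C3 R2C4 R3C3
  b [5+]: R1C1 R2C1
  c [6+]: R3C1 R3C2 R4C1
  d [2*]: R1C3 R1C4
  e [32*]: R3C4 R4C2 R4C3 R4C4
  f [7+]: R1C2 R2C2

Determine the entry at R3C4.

4

Cage a has product 18, leaving R2C3 = 2.
The 3 cells of cage a must have product 18, which forces R2C4 = 3.
Cage a needs product 18, so R3C3 = 3.
Cage e has product 32, which forces R3C4 = 4.
The two cells of cage f must have sum 7, leaving R1C2 = 3.
Column 3 now contains 2, which forces R1C3 = 1.
Cage d needs two cells with product 2; hence R1C4 = 2.
Row 2 now contains 3; hence R2C2 = 4.
The 3 cells of cage c must have sum 6, which forces R4C1 = 3.
1 is placed in column 3, leaving R4C3 = 4.
Column 4 already has 2, which forces R4C4 = 1.
Row 1 already has 1, leaving R1C1 = 4.
Row 2 now contains 4, leaving R2C1 = 1.
Column 1 already has 1, leaving R3C1 = 2.
2 is placed in row 3, so R3C2 = 1.
Row 4 now contains 1, so R4C2 = 2.
Completed grid: 4 3 1 2 / 1 4 2 3 / 2 1 3 4 / 3 2 4 1.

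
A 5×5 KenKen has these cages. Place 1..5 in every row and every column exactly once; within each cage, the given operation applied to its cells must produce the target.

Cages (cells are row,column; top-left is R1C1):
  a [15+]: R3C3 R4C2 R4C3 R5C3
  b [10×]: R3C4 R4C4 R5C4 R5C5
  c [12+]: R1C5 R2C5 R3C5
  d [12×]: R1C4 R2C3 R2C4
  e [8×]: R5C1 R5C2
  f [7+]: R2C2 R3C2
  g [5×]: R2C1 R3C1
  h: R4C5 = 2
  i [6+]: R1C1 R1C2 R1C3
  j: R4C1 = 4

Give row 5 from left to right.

2 4 3 5 1

J is a freebie, which forces R4C1 = 4.
Cage h is a single given cell, so R4C5 = 2.
4 is placed in column 1, so R5C1 = 2.
Row 5 already has 2, leaving R5C2 = 4.
Row 5 already has 2, which forces R5C4 = 5.
The 4 cells of cage b must have product 10, which forces R5C5 = 1.
Cage a has sum 15, which forces R3C3 = 4.
Cage b needs product 10, so R3C4 = 2.
The 4 cells of cage a must have sum 15, leaving R4C2 = 3.
Cage a needs sum 15, which forces R4C3 = 5.
Column 4 already has 5, leaving R4C4 = 1.
Row 5 now contains 1, leaving R5C3 = 3.
Cage i needs sum 6, leaving R1C1 = 3.
Row 1 already has 3, so R1C4 = 4.
4 is placed in row 1, which forces R1C5 = 5.
Cage f's pair has sum 7; hence R2C2 = 2.
The 3 cells of cage d must have product 12, which forces R2C3 = 1.
Column 4 now contains 4, which forces R2C4 = 3.
Row 2 now contains 3, so R2C5 = 4.
Row 3 already has 2, leaving R3C2 = 5.
5 is placed in column 5, leaving R3C5 = 3.
Column 2 already has 2; hence R1C2 = 1.
Column 3 now contains 1, leaving R1C3 = 2.
1 is placed in row 2; hence R2C1 = 5.
Row 3 already has 5, leaving R3C1 = 1.
Filled in: 3 1 2 4 5 / 5 2 1 3 4 / 1 5 4 2 3 / 4 3 5 1 2 / 2 4 3 5 1.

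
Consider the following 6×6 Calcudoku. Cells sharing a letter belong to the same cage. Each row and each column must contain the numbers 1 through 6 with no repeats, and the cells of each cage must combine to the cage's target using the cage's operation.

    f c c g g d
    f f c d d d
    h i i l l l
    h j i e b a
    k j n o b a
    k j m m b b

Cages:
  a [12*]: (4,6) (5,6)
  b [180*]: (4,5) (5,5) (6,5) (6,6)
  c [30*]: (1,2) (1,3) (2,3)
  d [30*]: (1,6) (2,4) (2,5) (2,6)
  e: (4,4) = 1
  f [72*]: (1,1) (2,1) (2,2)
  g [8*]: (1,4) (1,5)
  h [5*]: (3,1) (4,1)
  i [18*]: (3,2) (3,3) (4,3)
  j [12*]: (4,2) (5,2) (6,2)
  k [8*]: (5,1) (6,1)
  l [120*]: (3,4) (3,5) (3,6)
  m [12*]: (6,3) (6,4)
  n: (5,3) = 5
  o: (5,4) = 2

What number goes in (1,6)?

Cage e is a single given cell, leaving (4,4) = 1.
Cage n is given, which forces (5,3) = 5.
O is a freebie, leaving (5,4) = 2.
The 3 cells of cage c must have product 30, which forces (1,2) = 5.
Column 4 now contains 2, leaving (1,4) = 4.
Cage g's pair has product 8, leaving (1,5) = 2.
Cage h's pair has product 5; hence (3,1) = 1.
1 is placed in row 4, leaving (4,1) = 5.
2 is placed in row 5, leaving (5,1) = 4.
The two cells of cage k must have product 8, so (6,1) = 2.
The 3 cells of cage f must have product 72; hence (2,2) = 4.
The 3 cells of cage i must have product 18, leaving (3,2) = 3.
Cage i needs product 18, so (3,3) = 2.
3 is placed in column 2, so (4,2) = 2.
Cage i needs product 18, so (4,3) = 3.
Row 4 already has 2; hence (4,6) = 4.
Cage m's pair has product 12, so (6,3) = 4.
Cage m needs two cells with product 12, leaving (6,4) = 3.
Cage b has product 180, so (6,5) = 5.
Row 6 already has 3; hence (6,6) = 6.
The 3 cells of cage l must have product 120, leaving (3,4) = 6.
The 3 cells of cage l must have product 120, so (3,5) = 4.
6 is placed in column 6, leaving (3,6) = 5.
Row 4 already has 4, which forces (4,5) = 6.
The 3 cells of cage j must have product 12; hence (5,2) = 6.
Cage b has product 180, leaving (5,5) = 1.
6 is placed in column 6, which forces (5,6) = 3.
Row 6 already has 6, which forces (6,2) = 1.
3 is placed in column 6, leaving (1,6) = 1.
6 is placed in column 4; hence (2,4) = 5.
Column 5 already has 1, leaving (2,5) = 3.
Column 6 already has 5; hence (2,6) = 2.
Cage f needs product 72, leaving (1,1) = 3.
Row 1 already has 1; hence (1,3) = 6.
Row 2 already has 3, which forces (2,1) = 6.
Cage c needs product 30, so (2,3) = 1.
Filled in: 3 5 6 4 2 1 / 6 4 1 5 3 2 / 1 3 2 6 4 5 / 5 2 3 1 6 4 / 4 6 5 2 1 3 / 2 1 4 3 5 6.

1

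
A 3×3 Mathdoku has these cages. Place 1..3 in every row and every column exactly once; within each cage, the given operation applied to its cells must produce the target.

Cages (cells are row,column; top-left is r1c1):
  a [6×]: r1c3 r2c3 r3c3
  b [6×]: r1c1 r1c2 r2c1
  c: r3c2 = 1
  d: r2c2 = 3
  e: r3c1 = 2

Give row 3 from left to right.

D is a freebie; hence r2c2 = 3.
Cage e is given, which forces r3c1 = 2.
C is a freebie, so r3c2 = 1.
Row 3 now contains 1; hence r3c3 = 3.
Cage b needs product 6, so r1c1 = 3.
Column 2 already has 1, so r1c2 = 2.
2 is placed in row 1; hence r1c3 = 1.
Column 1 already has 2; hence r2c1 = 1.
1 is placed in column 3, so r2c3 = 2.
Filled in: 3 2 1 / 1 3 2 / 2 1 3.

2 1 3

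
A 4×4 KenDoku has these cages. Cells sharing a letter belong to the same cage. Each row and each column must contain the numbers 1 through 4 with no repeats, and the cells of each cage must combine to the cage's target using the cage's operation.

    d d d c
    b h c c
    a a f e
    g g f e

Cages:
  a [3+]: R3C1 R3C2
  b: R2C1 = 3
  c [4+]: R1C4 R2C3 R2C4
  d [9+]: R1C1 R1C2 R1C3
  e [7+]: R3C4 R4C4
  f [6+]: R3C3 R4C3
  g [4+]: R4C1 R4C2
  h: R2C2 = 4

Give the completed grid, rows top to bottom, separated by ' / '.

4 2 3 1 / 3 4 1 2 / 2 1 4 3 / 1 3 2 4

Cage c has sum 4, so R1C4 = 1.
B is a freebie; hence R2C1 = 3.
Cage h is given, so R2C2 = 4.
Cage c has sum 4; hence R2C3 = 1.
The 3 cells of cage c must have sum 4, so R2C4 = 2.
Column 1 already has 3; hence R4C1 = 1.
Row 4 now contains 1; hence R4C2 = 3.
3 is placed in row 4, which forces R4C4 = 4.
Cage d has sum 9, so R1C1 = 4.
Column 2 now contains 3, which forces R1C2 = 2.
Cage d has sum 9, which forces R1C3 = 3.
Column 1 now contains 1; hence R3C1 = 2.
The two cells of cage a must have sum 3; hence R3C2 = 1.
Cage f needs two cells with sum 6; hence R3C3 = 4.
Column 4 now contains 4, which forces R3C4 = 3.
Row 4 already has 4, so R4C3 = 2.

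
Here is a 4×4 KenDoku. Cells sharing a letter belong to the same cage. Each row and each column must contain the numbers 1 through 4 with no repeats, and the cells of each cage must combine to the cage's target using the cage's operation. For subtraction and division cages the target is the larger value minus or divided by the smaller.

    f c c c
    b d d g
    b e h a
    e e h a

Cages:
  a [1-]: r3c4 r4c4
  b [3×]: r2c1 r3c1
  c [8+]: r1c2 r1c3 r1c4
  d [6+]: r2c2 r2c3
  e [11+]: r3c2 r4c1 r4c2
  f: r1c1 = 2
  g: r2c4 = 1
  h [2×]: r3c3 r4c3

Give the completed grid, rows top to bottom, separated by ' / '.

2 1 3 4 / 3 2 4 1 / 1 4 2 3 / 4 3 1 2

F is a freebie; hence r1c1 = 2.
Cage g is given, leaving r2c4 = 1.
The 3 cells of cage e must have sum 11; hence r3c2 = 4.
Cage e has sum 11, which forces r4c1 = 4.
Cage e has sum 11, which forces r4c2 = 3.
3 is placed in row 4, leaving r4c4 = 2.
3 is placed in column 2, which forces r1c2 = 1.
Row 2 now contains 1; hence r2c1 = 3.
Column 2 now contains 4, which forces r2c2 = 2.
The two cells of cage d must have sum 6, so r2c3 = 4.
The two cells of cage b must have product 3, so r3c1 = 1.
Cage h needs two cells with product 2, leaving r3c3 = 2.
2 is placed in column 4, leaving r3c4 = 3.
2 is placed in row 4, so r4c3 = 1.
Column 3 now contains 4; hence r1c3 = 3.
3 is placed in column 4, leaving r1c4 = 4.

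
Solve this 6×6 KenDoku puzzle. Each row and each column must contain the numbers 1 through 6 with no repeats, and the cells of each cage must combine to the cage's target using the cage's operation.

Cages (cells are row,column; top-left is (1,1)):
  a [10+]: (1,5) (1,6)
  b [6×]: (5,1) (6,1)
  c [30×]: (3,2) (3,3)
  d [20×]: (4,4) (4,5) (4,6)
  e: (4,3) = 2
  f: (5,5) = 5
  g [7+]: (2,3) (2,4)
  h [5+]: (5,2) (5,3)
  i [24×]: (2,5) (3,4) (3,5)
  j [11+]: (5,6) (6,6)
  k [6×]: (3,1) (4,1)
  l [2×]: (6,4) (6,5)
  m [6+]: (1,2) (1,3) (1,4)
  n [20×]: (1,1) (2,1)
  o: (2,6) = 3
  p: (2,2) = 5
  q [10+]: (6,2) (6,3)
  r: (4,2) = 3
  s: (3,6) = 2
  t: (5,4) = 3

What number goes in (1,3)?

3

P is a freebie, leaving (2,2) = 5.
O is a freebie, which forces (2,6) = 3.
Column 2 already has 5, leaving (3,2) = 6.
Row 3 already has 6, so (3,3) = 5.
S is a freebie, which forces (3,6) = 2.
Cage r is given, so (4,2) = 3.
Cage e is a single given cell, so (4,3) = 2.
Cage t is a single given cell, so (5,4) = 3.
F is a freebie, so (5,5) = 5.
5 is placed in row 5, which forces (5,6) = 6.
6 is placed in column 2, which forces (6,2) = 4.
Row 6 now contains 4; hence (6,3) = 6.
Column 6 now contains 6; hence (6,6) = 5.
The two cells of cage n must have product 20, which forces (1,1) = 5.
The 3 cells of cage m must have sum 6, so (1,3) = 3.
Cage a's pair has sum 10, leaving (1,5) = 6.
Column 6 now contains 6, leaving (1,6) = 4.
Row 2 now contains 5, so (2,1) = 4.
Cage g's pair has sum 7, which forces (2,3) = 1.
Cage g needs two cells with sum 7, so (2,4) = 6.
Column 5 already has 6, leaving (2,5) = 2.
The two cells of cage k must have product 6, which forces (3,1) = 1.
Row 3 already has 1; hence (3,4) = 4.
Row 3 already has 4, which forces (3,5) = 3.
The two cells of cage k must have product 6, so (4,1) = 6.
The 3 cells of cage d must have product 20; hence (4,4) = 5.
4 is placed in column 6; hence (4,6) = 1.
Cage b needs two cells with product 6, so (5,1) = 2.
Cage h needs two cells with sum 5; hence (5,2) = 1.
The two cells of cage h must have sum 5, so (5,3) = 4.
The two cells of cage b must have product 6, leaving (6,1) = 3.
Column 5 already has 2, leaving (6,5) = 1.
Column 2 now contains 1, so (1,2) = 2.
The 3 cells of cage m must have sum 6, leaving (1,4) = 1.
1 is placed in row 4, leaving (4,5) = 4.
Row 6 already has 1, so (6,4) = 2.
Filled in: 5 2 3 1 6 4 / 4 5 1 6 2 3 / 1 6 5 4 3 2 / 6 3 2 5 4 1 / 2 1 4 3 5 6 / 3 4 6 2 1 5.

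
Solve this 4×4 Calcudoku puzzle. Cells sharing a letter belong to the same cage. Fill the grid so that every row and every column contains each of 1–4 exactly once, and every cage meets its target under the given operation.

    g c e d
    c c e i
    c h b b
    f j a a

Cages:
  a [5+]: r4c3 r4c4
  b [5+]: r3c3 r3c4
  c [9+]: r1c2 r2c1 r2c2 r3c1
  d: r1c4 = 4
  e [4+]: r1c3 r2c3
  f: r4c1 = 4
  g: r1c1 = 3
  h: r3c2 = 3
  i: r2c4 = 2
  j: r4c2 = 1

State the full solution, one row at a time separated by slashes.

3 2 1 4 / 1 4 3 2 / 2 3 4 1 / 4 1 2 3

Cage g is given; hence r1c1 = 3.
Row 1 already has 3, leaving r1c3 = 1.
Cage d is given; hence r1c4 = 4.
Column 3 already has 1, so r2c3 = 3.
Cage i is a single given cell, which forces r2c4 = 2.
Cage h is given, so r3c2 = 3.
3 is placed in row 3; hence r3c4 = 1.
Cage f is given, so r4c1 = 4.
J is a freebie, which forces r4c2 = 1.
Row 4 now contains 4, leaving r4c3 = 2.
Column 4 already has 1, which forces r4c4 = 3.
Row 1 already has 4, leaving r1c2 = 2.
4 is placed in column 1; hence r2c1 = 1.
1 is placed in column 2, which forces r2c2 = 4.
4 is placed in column 1; hence r3c1 = 2.
2 is placed in column 3, which forces r3c3 = 4.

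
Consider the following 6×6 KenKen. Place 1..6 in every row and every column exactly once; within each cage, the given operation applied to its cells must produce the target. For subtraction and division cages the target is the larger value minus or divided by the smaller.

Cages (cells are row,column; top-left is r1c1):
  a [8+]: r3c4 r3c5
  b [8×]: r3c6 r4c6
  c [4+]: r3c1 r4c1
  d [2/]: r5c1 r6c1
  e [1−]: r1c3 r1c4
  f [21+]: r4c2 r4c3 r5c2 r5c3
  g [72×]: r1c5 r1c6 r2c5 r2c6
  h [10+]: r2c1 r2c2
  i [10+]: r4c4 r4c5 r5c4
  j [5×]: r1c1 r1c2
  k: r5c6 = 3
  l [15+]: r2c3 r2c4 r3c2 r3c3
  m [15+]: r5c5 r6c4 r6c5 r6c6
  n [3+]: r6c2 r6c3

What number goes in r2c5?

3

Cage k is given; hence r5c6 = 3.
Column 1 needs a 5, and only r1c1 is open for it.
5 is placed in row 1; hence r1c2 = 1.
1 is placed in column 2; hence r6c2 = 2.
Row 6 already has 2, leaving r6c3 = 1.
In row 3, 1 can only go at r3c1, so r3c1 = 1.
Column 1 already has 1, so r4c1 = 3.
Column 1 now contains 3, which forces r6c1 = 4.
Column 1 already has 4, so r2c1 = 6.
Cage h's pair has sum 10, which forces r2c2 = 4.
The two cells of cage d must have quotient 2; hence r5c1 = 2.
The 4 cells of cage m must have sum 15, which forces r5c5 = 1.
The 4 cells of cage g must have product 72, leaving r2c5 = 3.
Cage m needs sum 15; hence r6c4 = 3.
The two cells of cage e must have difference 1, leaving r1c3 = 3.
The only place for 3 in row 3 is r3c2.
The only place for 4 in row 3 is r3c6.
4 is placed in column 6, leaving r1c6 = 6.
4 is placed in column 6, leaving r4c6 = 2.
Column 6 now contains 6, which forces r6c6 = 5.
Cage g has product 72, leaving r1c5 = 4.
Column 6 already has 2, which forces r2c6 = 1.
2 is placed in row 4, leaving r4c4 = 1.
Column 5 already has 4, which forces r4c5 = 5.
Row 6 now contains 5, leaving r6c5 = 6.
4 is placed in row 1; hence r1c4 = 2.
Cage l needs sum 15, so r2c3 = 2.
Row 2 now contains 1; hence r2c4 = 5.
The 4 cells of cage l must have sum 15, leaving r3c3 = 5.
Cage a needs two cells with sum 8, leaving r3c4 = 6.
Column 5 now contains 6, which forces r3c5 = 2.
Row 4 already has 5, leaving r4c2 = 6.
Cage f has sum 21, leaving r4c3 = 4.
The 4 cells of cage f must have sum 21, leaving r5c2 = 5.
Cage f has sum 21, so r5c3 = 6.
Cage i needs sum 10, leaving r5c4 = 4.
Completed grid: 5 1 3 2 4 6 / 6 4 2 5 3 1 / 1 3 5 6 2 4 / 3 6 4 1 5 2 / 2 5 6 4 1 3 / 4 2 1 3 6 5.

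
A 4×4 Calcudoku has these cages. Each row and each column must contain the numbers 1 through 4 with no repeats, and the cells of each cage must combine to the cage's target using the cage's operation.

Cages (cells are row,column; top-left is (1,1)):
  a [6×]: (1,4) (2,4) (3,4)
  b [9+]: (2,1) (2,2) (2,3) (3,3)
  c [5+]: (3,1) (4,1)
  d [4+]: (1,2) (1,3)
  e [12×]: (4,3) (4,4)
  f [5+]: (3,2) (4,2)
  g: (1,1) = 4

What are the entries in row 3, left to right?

Cage g is a single given cell; hence (1,1) = 4.
Row 1 needs a 2, and only (1,4) is open for it.
In row 3, 4 can only go at (3,2), so (3,2) = 4.
The two cells of cage f must have sum 5, so (4,2) = 1.
Column 2 now contains 1, which forces (1,2) = 3.
Cage d's pair has sum 4, leaving (1,3) = 1.
Column 2 already has 3, which forces (2,2) = 2.
2 is placed in row 2; hence (2,3) = 4.
4 is placed in column 3, leaving (4,3) = 3.
Row 4 now contains 3; hence (4,4) = 4.
Cage b needs sum 9, which forces (2,1) = 1.
1 is placed in row 2, leaving (2,4) = 3.
Cage c's pair has sum 5, leaving (3,1) = 3.
Column 3 already has 3, which forces (3,3) = 2.
Column 4 already has 3, leaving (3,4) = 1.
Row 4 now contains 3, leaving (4,1) = 2.
Filled in: 4 3 1 2 / 1 2 4 3 / 3 4 2 1 / 2 1 3 4.

3 4 2 1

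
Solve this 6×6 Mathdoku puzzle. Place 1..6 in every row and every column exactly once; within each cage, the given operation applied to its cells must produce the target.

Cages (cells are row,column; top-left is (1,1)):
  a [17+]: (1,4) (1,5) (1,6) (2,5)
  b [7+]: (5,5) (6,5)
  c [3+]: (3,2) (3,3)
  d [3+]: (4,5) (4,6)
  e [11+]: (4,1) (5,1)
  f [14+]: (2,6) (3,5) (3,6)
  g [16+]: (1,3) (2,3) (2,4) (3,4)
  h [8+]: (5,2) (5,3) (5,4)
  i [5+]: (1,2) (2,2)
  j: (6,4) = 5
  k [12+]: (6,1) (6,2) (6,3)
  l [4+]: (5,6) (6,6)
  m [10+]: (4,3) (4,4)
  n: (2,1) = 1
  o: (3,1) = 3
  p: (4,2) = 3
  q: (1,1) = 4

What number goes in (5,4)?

Cage q is given; hence (1,1) = 4.
Cage n is given, so (2,1) = 1.
Cage o is given, so (3,1) = 3.
P is a freebie, which forces (4,2) = 3.
J is a freebie, so (6,4) = 5.
Cage i needs two cells with sum 5; hence (1,2) = 1.
Cage i needs two cells with sum 5, so (2,2) = 4.
Column 2 already has 1, leaving (3,2) = 2.
Row 3 now contains 2; hence (3,3) = 1.
2 is placed in column 2, so (5,2) = 5.
2 is placed in column 2, which forces (6,2) = 6.
The two cells of cage e must have sum 11, which forces (4,1) = 5.
Row 5 already has 5, which forces (5,1) = 6.
The 3 cells of cage h must have sum 8, so (5,3) = 2.
Cage h has sum 8; hence (5,4) = 1.
1 is placed in row 5; hence (5,6) = 3.
Row 6 already has 6; hence (6,1) = 2.
Cage k has sum 12; hence (6,3) = 4.
Column 6 already has 3; hence (6,6) = 1.
Column 6 already has 3; hence (2,6) = 5.
Cage f needs sum 14, which forces (3,5) = 5.
Cage f needs sum 14; hence (3,6) = 4.
Column 3 already has 4; hence (4,3) = 6.
Cage m needs two cells with sum 10; hence (4,4) = 4.
Cage d needs two cells with sum 3, so (4,5) = 1.
Column 6 already has 1, leaving (4,6) = 2.
Row 5 already has 3, leaving (5,5) = 4.
Row 6 now contains 1; hence (6,5) = 3.
Cage g has sum 16, leaving (1,3) = 5.
Cage a has sum 17, so (1,4) = 3.
The 4 cells of cage a must have sum 17; hence (1,5) = 2.
2 is placed in column 6, which forces (1,6) = 6.
Column 3 now contains 6, which forces (2,3) = 3.
The 4 cells of cage g must have sum 16, which forces (2,4) = 2.
Column 5 now contains 3, which forces (2,5) = 6.
4 is placed in row 3, which forces (3,4) = 6.
Filled in: 4 1 5 3 2 6 / 1 4 3 2 6 5 / 3 2 1 6 5 4 / 5 3 6 4 1 2 / 6 5 2 1 4 3 / 2 6 4 5 3 1.

1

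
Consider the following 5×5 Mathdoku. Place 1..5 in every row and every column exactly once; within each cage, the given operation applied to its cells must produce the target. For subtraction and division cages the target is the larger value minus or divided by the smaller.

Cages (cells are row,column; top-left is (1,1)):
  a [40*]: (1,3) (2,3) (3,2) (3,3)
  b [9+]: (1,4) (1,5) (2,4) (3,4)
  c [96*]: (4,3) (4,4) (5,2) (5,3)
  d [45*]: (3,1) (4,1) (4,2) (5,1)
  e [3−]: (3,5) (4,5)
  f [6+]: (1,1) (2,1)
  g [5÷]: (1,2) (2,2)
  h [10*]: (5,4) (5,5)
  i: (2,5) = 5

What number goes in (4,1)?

5

Cage i is given, which forces (2,5) = 5.
The 4 cells of cage d must have product 45, leaving (4,2) = 3.
Column 5 already has 5, leaving (5,5) = 2.
Cage g needs two cells with quotient 5; hence (1,2) = 5.
5 is placed in row 2, which forces (2,2) = 1.
Row 5 already has 2; hence (5,2) = 4.
Cage c needs product 96, which forces (5,3) = 3.
Row 5 already has 2, so (5,4) = 5.
Cage a needs product 40, so (1,3) = 1.
1 is placed in row 1, so (1,5) = 3.
The 4 cells of cage a must have product 40, leaving (2,3) = 4.
The 4 cells of cage d must have product 45, so (3,1) = 3.
Column 2 already has 4; hence (3,2) = 2.
Cage a needs product 40, leaving (3,3) = 5.
2 is placed in row 3, leaving (3,4) = 1.
Row 3 now contains 1, leaving (3,5) = 4.
The 4 cells of cage d must have product 45, which forces (4,1) = 5.
Column 3 already has 4, so (4,3) = 2.
Row 4 already has 2, so (4,4) = 4.
Column 5 now contains 4, so (4,5) = 1.
Row 5 now contains 5, which forces (5,1) = 1.
The two cells of cage f must have sum 6, which forces (1,1) = 4.
Column 4 already has 4; hence (1,4) = 2.
4 is placed in row 2; hence (2,1) = 2.
Cage b has sum 9, leaving (2,4) = 3.
The full grid is 4 5 1 2 3 / 2 1 4 3 5 / 3 2 5 1 4 / 5 3 2 4 1 / 1 4 3 5 2.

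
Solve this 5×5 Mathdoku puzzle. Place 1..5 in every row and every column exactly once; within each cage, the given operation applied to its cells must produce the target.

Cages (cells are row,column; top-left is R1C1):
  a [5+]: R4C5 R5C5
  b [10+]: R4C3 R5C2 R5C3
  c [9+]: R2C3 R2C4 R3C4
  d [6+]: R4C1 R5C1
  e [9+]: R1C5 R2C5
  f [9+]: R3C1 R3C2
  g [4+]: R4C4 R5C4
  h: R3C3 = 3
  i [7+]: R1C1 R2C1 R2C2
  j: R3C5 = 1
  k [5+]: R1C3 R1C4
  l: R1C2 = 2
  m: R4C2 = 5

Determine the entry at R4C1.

2

Cage l is a single given cell, so R1C2 = 2.
H is a freebie; hence R3C3 = 3.
Cage j is a single given cell; hence R3C5 = 1.
M is a freebie; hence R4C2 = 5.
Cage f needs two cells with sum 9; hence R3C1 = 5.
5 is placed in column 2; hence R3C2 = 4.
4 is placed in row 3; hence R3C4 = 2.
The 3 cells of cage b must have sum 10, leaving R5C3 = 5.
In row 1, 3 can only go at R1C1, so R1C1 = 3.
Cage i has sum 7; hence R2C1 = 1.
The 3 cells of cage i must have sum 7, leaving R2C2 = 3.
3 is placed in row 2, leaving R2C4 = 5.
5 is placed in row 2, so R2C5 = 4.
Column 2 now contains 3, so R5C2 = 1.
1 is placed in row 5, so R5C4 = 3.
Row 5 now contains 3, so R5C5 = 2.
Column 5 already has 4; hence R1C5 = 5.
Row 2 already has 4, so R2C3 = 2.
Cage d needs two cells with sum 6, leaving R4C1 = 2.
Cage b needs sum 10, so R4C3 = 4.
Column 4 now contains 3, leaving R4C4 = 1.
2 is placed in column 5; hence R4C5 = 3.
2 is placed in row 5, leaving R5C1 = 4.
Column 3 already has 4, which forces R1C3 = 1.
Column 4 now contains 1; hence R1C4 = 4.
Filled in: 3 2 1 4 5 / 1 3 2 5 4 / 5 4 3 2 1 / 2 5 4 1 3 / 4 1 5 3 2.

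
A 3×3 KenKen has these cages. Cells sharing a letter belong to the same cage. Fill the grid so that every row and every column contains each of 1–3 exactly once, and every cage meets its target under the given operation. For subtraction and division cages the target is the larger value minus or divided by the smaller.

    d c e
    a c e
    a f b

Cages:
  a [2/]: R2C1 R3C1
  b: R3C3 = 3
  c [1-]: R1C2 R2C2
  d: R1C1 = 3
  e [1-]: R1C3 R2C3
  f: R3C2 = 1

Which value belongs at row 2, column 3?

2

D is a freebie, which forces R1C1 = 3.
Cage f is given; hence R3C2 = 1.
Cage b is given, leaving R3C3 = 3.
Column 2 already has 1, which forces R1C2 = 2.
Row 1 already has 2, so R1C3 = 1.
Cage a needs two cells with quotient 2, so R2C1 = 1.
The two cells of cage c must have difference 1; hence R2C2 = 3.
Column 3 already has 1; hence R2C3 = 2.
Row 3 now contains 1; hence R3C1 = 2.
The full grid is 3 2 1 / 1 3 2 / 2 1 3.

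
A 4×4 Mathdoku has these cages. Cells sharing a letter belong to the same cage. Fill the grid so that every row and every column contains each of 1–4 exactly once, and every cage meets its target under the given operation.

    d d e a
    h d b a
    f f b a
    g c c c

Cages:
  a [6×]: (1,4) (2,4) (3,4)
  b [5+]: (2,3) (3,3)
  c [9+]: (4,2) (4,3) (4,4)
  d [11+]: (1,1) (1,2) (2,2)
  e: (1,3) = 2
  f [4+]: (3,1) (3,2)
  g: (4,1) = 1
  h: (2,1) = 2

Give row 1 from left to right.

Cage d needs sum 11, which forces (1,1) = 4.
Cage d has sum 11, leaving (1,2) = 3.
Cage e is a single given cell, so (1,3) = 2.
Row 1 already has 2; hence (1,4) = 1.
H is a freebie; hence (2,1) = 2.
The 3 cells of cage d must have sum 11; hence (2,2) = 4.
2 is placed in row 2, which forces (2,4) = 3.
Column 2 already has 3, so (3,2) = 1.
Column 4 now contains 3, so (3,4) = 2.
G is a freebie, so (4,1) = 1.
4 is placed in column 2, which forces (4,2) = 2.
2 is placed in column 4, so (4,4) = 4.
Row 2 already has 3, which forces (2,3) = 1.
1 is placed in row 3, so (3,1) = 3.
Cage b needs two cells with sum 5, so (3,3) = 4.
4 is placed in row 4, leaving (4,3) = 3.
The full grid is 4 3 2 1 / 2 4 1 3 / 3 1 4 2 / 1 2 3 4.

4 3 2 1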